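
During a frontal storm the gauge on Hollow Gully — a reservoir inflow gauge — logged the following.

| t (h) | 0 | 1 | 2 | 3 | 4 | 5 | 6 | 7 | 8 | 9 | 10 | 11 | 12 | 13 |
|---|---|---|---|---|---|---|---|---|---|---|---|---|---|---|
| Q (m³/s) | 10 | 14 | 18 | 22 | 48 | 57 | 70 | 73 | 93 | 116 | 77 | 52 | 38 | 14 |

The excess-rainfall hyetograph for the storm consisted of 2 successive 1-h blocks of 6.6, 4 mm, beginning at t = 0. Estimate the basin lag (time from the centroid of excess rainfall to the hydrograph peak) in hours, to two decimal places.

Centroid of excess rainfall: t_c = Σ P_i·t̄_i / ΣP_i = 0.8774 h (block centres at 0.5, 1.5 h).
Hydrograph peak occurs at t = 9 h, so basin lag t_L = 9 − 0.8774 = 8.12 h.

t_L ≈ 8.12 h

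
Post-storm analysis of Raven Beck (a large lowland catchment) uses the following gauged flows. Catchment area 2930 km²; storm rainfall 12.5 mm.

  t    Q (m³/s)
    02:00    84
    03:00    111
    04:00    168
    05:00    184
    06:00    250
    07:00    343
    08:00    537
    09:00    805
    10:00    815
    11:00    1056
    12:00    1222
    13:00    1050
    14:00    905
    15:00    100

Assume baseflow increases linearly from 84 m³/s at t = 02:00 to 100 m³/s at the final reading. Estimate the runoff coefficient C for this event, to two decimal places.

ΣQ_DR = 6342 m³/s; V = ΣQ_DR·Δt = 2.283 × 10^7 m³.
Runoff depth d = V / A = 7.792 mm.
C = d / P = 7.792 / 12.5 = 0.62.

C ≈ 0.62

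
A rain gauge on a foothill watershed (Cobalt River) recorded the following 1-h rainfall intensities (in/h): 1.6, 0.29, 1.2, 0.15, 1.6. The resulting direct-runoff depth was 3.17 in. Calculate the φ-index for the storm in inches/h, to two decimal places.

φ ≈ 0.41 in/h

Only the 3 blocks with intensity above φ contribute runoff: 1.6, 1.2, 1.6 in/h.
Σ(I−φ)·Δt = d  ⇒  (1.6+1.2+1.6 − 3φ)·1 = 3.17
φ = (4.400 − 3.17/1) / 3 = 0.41 in/h.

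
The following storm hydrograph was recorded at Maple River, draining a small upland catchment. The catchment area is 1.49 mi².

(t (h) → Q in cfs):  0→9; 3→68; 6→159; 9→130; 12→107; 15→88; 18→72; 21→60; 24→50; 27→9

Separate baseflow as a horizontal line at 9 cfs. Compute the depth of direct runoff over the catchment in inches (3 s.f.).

d ≈ 2.07 in

Direct runoff: 0.0, 59.0, 150.0, 121.0, 98.0, 79.0, 63.0, 51.0, 41.0, 0.0 cfs; ΣQ_DR = 662.0 cfs.
V = ΣQ_DR · Δt = 662.0 × 10800 s = 7.150 × 10^6 ft³.
Over A = 1.49 mi², depth = V / A = 2.07 in.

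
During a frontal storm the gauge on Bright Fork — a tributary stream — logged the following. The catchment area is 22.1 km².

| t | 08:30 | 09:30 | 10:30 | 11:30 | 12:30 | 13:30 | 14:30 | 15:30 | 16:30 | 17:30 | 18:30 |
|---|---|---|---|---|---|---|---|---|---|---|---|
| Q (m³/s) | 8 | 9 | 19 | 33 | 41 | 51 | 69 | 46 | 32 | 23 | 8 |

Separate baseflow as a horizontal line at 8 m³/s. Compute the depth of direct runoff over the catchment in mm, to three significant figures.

Direct runoff: 0.0, 1.0, 11.0, 25.0, 33.0, 43.0, 61.0, 38.0, 24.0, 15.0, 0.0 m³/s; ΣQ_DR = 251.0 m³/s.
V = ΣQ_DR · Δt = 251.0 × 3600 s = 9.036 × 10^5 m³.
Over A = 22.1 km², depth = V / A = 40.9 mm.

d ≈ 40.9 mm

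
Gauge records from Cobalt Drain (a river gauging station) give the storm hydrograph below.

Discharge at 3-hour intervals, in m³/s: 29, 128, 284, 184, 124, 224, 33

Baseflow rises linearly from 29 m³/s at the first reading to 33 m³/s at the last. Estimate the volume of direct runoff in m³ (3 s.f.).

V ≈ 8.52 × 10^6 m³

Direct-runoff ordinates (Q − Q_b): 0.00, 98.33, 253.67, 153.00, 92.33, 191.67, 0.00 m³/s.
ΣQ_DR = 789.0 m³/s.
With Δt = 3 h = 10800 s, V = ΣQ_DR · Δt = 789.0 × 10800 = 8.52 × 10^6 m³.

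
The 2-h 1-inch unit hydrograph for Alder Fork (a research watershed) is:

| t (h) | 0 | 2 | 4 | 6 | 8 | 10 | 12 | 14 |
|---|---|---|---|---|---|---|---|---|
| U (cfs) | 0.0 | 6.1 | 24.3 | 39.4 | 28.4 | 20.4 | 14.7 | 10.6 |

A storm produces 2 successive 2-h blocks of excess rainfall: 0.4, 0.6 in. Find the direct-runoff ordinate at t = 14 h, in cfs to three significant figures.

Q ≈ 13.1 cfs

By discrete convolution, Q_j = Σ (P_i / 1 in) · U_{j−i}.
At t = 14 h (j=7): Q = (0.4/1)·10.6 + (0.6/1)·14.7 = 13.1 cfs.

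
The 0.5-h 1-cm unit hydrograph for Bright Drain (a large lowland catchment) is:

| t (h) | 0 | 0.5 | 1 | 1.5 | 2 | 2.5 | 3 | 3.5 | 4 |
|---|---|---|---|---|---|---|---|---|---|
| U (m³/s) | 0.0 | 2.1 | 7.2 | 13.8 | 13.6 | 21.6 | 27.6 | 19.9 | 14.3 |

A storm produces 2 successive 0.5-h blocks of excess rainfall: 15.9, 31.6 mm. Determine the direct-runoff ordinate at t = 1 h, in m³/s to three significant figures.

By discrete convolution, Q_j = Σ (P_i / 10 mm) · U_{j−i}.
At t = 1 h (j=2): Q = (15.9/10)·7.2 + (31.6/10)·2.1 = 18.1 m³/s.

Q ≈ 18.1 m³/s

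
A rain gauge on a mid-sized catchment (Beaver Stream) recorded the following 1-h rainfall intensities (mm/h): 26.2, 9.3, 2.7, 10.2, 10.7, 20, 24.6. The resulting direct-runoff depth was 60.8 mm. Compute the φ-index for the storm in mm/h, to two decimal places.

Only the 6 blocks with intensity above φ contribute runoff: 26.2, 9.3, 10.2, 10.7, 20, 24.6 mm/h.
Σ(I−φ)·Δt = d  ⇒  (26.2+9.3+10.2+10.7+20+24.6 − 6φ)·1 = 60.8
φ = (101.0 − 60.8/1) / 6 = 6.70 mm/h.

φ ≈ 6.70 mm/h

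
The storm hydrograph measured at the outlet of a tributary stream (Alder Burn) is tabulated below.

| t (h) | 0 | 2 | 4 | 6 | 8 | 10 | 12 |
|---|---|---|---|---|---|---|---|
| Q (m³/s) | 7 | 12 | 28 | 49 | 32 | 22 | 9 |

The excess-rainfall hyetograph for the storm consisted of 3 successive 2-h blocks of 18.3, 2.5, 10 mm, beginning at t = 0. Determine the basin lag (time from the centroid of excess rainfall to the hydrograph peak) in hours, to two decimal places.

Centroid of excess rainfall: t_c = Σ P_i·t̄_i / ΣP_i = 2.4610 h (block centres at 1, 3, 5 h).
Hydrograph peak occurs at t = 6 h, so basin lag t_L = 6 − 2.4610 = 3.54 h.

t_L ≈ 3.54 h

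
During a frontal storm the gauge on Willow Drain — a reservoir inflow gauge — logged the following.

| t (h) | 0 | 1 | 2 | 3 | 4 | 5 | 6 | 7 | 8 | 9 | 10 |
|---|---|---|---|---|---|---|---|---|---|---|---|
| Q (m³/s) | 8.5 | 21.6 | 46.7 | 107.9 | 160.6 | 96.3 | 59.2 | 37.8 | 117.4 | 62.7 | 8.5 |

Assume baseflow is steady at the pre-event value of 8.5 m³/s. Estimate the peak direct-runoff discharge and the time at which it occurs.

Subtracting baseflow gives direct-runoff ordinates: 0.0, 13.1, 38.2, 99.4, 152.1, 87.8, 50.7, 29.3, 108.9, 54.2, 0.0 m³/s.
The maximum is 152.1 m³/s, occurring at the reading for t = 4 h.

Q_p = 152.1 m³/s at t = 4 h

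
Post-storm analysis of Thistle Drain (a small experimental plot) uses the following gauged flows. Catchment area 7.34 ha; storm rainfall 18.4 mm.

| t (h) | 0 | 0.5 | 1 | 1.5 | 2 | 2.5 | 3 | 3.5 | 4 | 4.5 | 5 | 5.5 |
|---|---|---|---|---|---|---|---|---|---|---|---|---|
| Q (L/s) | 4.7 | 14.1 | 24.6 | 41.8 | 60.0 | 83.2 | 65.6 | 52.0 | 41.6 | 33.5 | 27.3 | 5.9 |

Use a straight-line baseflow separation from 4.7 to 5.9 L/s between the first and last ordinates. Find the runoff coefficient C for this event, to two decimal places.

ΣQ_DR = 390.7 L/s; V = ΣQ_DR·Δt = 7.033 × 10^5 L.
Runoff depth d = V / A = 9.581 mm.
C = d / P = 9.581 / 18.4 = 0.52.

C ≈ 0.52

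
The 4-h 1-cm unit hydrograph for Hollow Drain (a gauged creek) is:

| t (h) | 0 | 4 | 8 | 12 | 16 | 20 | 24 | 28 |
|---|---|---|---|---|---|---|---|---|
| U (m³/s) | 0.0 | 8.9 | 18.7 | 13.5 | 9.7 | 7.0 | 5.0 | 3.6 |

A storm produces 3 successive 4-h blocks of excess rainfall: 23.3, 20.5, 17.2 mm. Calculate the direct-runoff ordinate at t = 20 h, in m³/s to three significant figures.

By discrete convolution, Q_j = Σ (P_i / 10 mm) · U_{j−i}.
At t = 20 h (j=5): Q = (23.3/10)·7.0 + (20.5/10)·9.7 + (17.2/10)·13.5 = 59.4 m³/s.

Q ≈ 59.4 m³/s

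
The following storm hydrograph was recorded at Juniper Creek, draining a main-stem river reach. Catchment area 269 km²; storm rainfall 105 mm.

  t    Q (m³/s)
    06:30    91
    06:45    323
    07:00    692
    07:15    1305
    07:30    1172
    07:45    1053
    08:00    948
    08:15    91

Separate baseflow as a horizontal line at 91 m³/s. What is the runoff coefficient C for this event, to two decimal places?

ΣQ_DR = 4947 m³/s; V = ΣQ_DR·Δt = 4.452 × 10^6 m³.
Runoff depth d = V / A = 16.55 mm.
C = d / P = 16.55 / 105 = 0.16.

C ≈ 0.16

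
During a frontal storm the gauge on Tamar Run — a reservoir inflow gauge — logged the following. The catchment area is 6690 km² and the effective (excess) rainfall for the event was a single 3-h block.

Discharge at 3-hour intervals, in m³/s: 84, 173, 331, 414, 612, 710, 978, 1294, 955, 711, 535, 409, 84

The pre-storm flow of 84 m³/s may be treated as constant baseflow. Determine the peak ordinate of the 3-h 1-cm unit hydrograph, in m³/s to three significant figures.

Direct runoff: 0.0, 89.0, 247.0, 330.0, 528.0, 626.0, 894.0, 1210.0, 871.0, 627.0, 451.0, 325.0, 0.0 m³/s; ΣQ_DR = 6198 m³/s, peak = 1210.0 m³/s.
Runoff depth d = ΣQ_DR·Δt / A = 6198 × 10800 / (6690 km²) = 10.01 mm.
The 1-cm UH is the DRH scaled by (10 mm)/d, so U_p = 1210.0 × 10/10.01 = 1210 m³/s.

U_p ≈ 1210 m³/s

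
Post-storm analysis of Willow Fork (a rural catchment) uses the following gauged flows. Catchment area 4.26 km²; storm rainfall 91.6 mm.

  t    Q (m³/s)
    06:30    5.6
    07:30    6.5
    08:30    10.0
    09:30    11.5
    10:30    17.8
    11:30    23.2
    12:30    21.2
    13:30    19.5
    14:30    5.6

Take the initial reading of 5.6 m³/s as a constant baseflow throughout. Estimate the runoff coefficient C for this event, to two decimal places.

ΣQ_DR = 70.50 m³/s; V = ΣQ_DR·Δt = 2.538 × 10^5 m³.
Runoff depth d = V / A = 59.58 mm.
C = d / P = 59.58 / 91.6 = 0.65.

C ≈ 0.65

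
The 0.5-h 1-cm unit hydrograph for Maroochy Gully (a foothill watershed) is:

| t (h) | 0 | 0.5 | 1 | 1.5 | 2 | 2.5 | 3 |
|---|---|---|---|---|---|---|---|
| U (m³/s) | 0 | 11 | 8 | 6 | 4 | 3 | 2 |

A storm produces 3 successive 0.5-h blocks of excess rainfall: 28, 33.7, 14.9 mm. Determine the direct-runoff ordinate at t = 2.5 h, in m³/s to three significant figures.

By discrete convolution, Q_j = Σ (P_i / 10 mm) · U_{j−i}.
At t = 2.5 h (j=5): Q = (28/10)·3 + (33.7/10)·4 + (14.9/10)·6 = 30.8 m³/s.

Q ≈ 30.8 m³/s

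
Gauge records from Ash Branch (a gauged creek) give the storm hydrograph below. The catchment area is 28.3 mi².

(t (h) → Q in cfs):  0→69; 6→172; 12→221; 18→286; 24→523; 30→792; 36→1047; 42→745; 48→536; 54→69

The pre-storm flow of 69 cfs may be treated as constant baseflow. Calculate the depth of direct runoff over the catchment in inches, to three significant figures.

d ≈ 1.24 in

Direct runoff: 0.0, 103.0, 152.0, 217.0, 454.0, 723.0, 978.0, 676.0, 467.0, 0.0 cfs; ΣQ_DR = 3770 cfs.
V = ΣQ_DR · Δt = 3770 × 21600 s = 8.143 × 10^7 ft³.
Over A = 28.3 mi², depth = V / A = 1.24 in.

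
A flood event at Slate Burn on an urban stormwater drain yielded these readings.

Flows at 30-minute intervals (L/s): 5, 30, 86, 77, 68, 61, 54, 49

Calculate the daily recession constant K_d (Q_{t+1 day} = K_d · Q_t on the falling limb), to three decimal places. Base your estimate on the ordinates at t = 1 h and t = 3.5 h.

Between t = 1 h and t = 3.5 h the flow falls from 86 to 49 L/s over 5×0.5 h = 2.5 h.
Per-interval ratio K = (49/86)^(1/5) = 0.8936; K_d = K^(24/0.5) = 0.005.

K_d ≈ 0.005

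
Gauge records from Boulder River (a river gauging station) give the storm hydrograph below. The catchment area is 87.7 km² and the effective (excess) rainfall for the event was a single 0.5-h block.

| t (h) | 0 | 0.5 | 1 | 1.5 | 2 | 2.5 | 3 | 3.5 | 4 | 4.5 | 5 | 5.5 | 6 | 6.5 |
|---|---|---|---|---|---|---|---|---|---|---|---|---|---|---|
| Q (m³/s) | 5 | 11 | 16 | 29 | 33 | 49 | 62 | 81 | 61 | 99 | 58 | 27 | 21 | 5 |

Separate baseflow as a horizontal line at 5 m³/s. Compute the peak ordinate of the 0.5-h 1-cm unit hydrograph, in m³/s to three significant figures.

Direct runoff: 0.0, 6.0, 11.0, 24.0, 28.0, 44.0, 57.0, 76.0, 56.0, 94.0, 53.0, 22.0, 16.0, 0.0 m³/s; ΣQ_DR = 487.0 m³/s, peak = 94.0 m³/s.
Runoff depth d = ΣQ_DR·Δt / A = 487.0 × 1800 / (87.7 km²) = 9.995 mm.
The 1-cm UH is the DRH scaled by (10 mm)/d, so U_p = 94.0 × 10/9.995 = 94.0 m³/s.

U_p ≈ 94.0 m³/s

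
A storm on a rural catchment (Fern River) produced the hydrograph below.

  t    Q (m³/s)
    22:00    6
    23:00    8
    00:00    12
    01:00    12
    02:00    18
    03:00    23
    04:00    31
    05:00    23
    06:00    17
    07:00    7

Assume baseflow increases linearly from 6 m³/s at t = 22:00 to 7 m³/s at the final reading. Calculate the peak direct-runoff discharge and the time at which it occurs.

Q_p = 24.33 m³/s at t = 04:00

Subtracting baseflow gives direct-runoff ordinates: 0.00, 1.89, 5.78, 5.67, 11.56, 16.44, 24.33, 16.22, 10.11, 0.00 m³/s.
The maximum is 24.33 m³/s, occurring at the reading for t = 04:00.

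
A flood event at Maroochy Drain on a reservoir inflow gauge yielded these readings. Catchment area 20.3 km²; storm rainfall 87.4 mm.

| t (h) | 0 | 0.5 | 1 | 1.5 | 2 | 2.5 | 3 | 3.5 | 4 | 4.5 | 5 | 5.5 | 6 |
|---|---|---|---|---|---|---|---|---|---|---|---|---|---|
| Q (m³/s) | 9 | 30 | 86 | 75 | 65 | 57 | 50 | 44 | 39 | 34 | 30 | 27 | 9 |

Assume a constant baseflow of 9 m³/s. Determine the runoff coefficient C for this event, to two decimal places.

ΣQ_DR = 438.0 m³/s; V = ΣQ_DR·Δt = 7.884 × 10^5 m³.
Runoff depth d = V / A = 38.84 mm.
C = d / P = 38.84 / 87.4 = 0.44.

C ≈ 0.44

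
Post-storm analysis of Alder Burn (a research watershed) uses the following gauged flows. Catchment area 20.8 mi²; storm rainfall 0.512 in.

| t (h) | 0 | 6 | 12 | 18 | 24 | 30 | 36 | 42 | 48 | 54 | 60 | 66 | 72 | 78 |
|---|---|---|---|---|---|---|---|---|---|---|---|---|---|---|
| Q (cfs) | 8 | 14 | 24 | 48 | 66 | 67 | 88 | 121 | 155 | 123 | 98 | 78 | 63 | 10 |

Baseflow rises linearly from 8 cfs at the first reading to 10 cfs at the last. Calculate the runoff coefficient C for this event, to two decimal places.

ΣQ_DR = 837.0 cfs; V = ΣQ_DR·Δt = 1.808 × 10^7 ft³.
Runoff depth d = V / A = 0.3741 in.
C = d / P = 0.3741 / 0.512 = 0.73.

C ≈ 0.73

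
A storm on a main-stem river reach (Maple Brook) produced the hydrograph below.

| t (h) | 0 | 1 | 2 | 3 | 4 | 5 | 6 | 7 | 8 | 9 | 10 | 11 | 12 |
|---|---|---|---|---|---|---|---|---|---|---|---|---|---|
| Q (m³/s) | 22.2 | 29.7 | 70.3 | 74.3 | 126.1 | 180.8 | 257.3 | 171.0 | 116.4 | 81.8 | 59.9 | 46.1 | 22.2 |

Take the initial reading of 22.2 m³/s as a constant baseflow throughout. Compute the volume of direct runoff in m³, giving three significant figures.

V ≈ 3.49 × 10^6 m³

Direct-runoff ordinates (Q − Q_b): 0.0, 7.5, 48.1, 52.1, 103.9, 158.6, 235.1, 148.8, 94.2, 59.6, 37.7, 23.9, 0.0 m³/s.
ΣQ_DR = 969.5 m³/s.
With Δt = 1 h = 3600 s, V = ΣQ_DR · Δt = 969.5 × 3600 = 3.49 × 10^6 m³.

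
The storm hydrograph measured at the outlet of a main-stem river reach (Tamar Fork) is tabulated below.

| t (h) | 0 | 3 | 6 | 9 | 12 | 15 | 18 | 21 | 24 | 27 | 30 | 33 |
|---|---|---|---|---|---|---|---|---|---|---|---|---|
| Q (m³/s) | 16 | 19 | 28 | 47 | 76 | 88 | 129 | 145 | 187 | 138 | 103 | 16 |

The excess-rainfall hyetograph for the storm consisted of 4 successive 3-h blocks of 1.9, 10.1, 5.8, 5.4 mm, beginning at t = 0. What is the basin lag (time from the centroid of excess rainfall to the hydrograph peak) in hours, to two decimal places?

t_L ≈ 17.60 h

Centroid of excess rainfall: t_c = Σ P_i·t̄_i / ΣP_i = 6.4009 h (block centres at 1.5, 4.5, 7.5, 10.5 h).
Hydrograph peak occurs at t = 24 h, so basin lag t_L = 24 − 6.4009 = 17.60 h.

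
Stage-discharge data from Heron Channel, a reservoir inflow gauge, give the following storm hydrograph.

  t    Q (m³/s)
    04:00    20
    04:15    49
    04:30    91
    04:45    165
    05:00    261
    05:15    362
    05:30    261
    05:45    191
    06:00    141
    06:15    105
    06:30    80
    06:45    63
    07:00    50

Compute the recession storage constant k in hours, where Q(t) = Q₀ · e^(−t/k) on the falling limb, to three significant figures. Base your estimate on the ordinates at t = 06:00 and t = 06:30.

On the falling limb, Q drops from 141 to 80 m³/s between t = 06:00 and t = 06:30 (Δt = 0.5 h).
k = −Δt / ln(Q₂/Q₁) = −0.5 / ln(80/141) = 0.882 h.

k ≈ 0.882 h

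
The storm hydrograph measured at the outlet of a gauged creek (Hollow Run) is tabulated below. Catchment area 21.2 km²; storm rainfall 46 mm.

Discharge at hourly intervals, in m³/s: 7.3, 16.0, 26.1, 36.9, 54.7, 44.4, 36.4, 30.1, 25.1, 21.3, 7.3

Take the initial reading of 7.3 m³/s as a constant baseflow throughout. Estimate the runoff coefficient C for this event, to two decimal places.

ΣQ_DR = 225.3 m³/s; V = ΣQ_DR·Δt = 8.111 × 10^5 m³.
Runoff depth d = V / A = 38.26 mm.
C = d / P = 38.26 / 46 = 0.83.

C ≈ 0.83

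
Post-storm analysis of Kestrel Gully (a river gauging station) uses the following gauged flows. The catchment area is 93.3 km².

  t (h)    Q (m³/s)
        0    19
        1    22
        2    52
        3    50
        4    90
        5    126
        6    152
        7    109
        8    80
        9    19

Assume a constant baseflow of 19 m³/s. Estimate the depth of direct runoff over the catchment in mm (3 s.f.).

d ≈ 20.4 mm

Direct runoff: 0.0, 3.0, 33.0, 31.0, 71.0, 107.0, 133.0, 90.0, 61.0, 0.0 m³/s; ΣQ_DR = 529.0 m³/s.
V = ΣQ_DR · Δt = 529.0 × 3600 s = 1.904 × 10^6 m³.
Over A = 93.3 km², depth = V / A = 20.4 mm.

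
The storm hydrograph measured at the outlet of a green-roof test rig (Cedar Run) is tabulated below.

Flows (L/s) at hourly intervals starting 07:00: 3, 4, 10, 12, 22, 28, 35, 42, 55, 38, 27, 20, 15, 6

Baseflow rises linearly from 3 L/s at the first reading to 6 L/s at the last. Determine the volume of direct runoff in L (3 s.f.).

V ≈ 9.14 × 10^5 L

Direct-runoff ordinates (Q − Q_b): 0.00, 0.77, 6.54, 8.31, 18.08, 23.85, 30.62, 37.38, 50.15, 32.92, 21.69, 14.46, 9.23, 0.00 L/s.
ΣQ_DR = 254.0 L/s.
With Δt = 1 h = 3600 s, V = ΣQ_DR · Δt = 254.0 × 3600 = 9.14 × 10^5 L.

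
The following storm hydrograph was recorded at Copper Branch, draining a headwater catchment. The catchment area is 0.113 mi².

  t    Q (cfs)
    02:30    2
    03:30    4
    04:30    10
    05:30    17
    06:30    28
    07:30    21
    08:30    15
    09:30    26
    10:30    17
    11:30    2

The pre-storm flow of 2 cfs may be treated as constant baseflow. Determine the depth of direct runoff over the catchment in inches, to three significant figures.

d ≈ 1.67 in

Direct runoff: 0.0, 2.0, 8.0, 15.0, 26.0, 19.0, 13.0, 24.0, 15.0, 0.0 cfs; ΣQ_DR = 122.0 cfs.
V = ΣQ_DR · Δt = 122.0 × 3600 s = 4.392 × 10^5 ft³.
Over A = 0.113 mi², depth = V / A = 1.67 in.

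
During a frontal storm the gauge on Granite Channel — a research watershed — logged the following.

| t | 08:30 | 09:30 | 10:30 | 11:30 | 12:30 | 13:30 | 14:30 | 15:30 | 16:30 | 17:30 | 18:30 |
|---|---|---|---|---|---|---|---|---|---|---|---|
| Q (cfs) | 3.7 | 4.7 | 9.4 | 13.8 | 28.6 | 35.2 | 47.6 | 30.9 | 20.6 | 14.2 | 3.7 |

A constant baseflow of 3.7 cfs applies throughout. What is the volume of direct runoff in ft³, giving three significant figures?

Direct-runoff ordinates (Q − Q_b): 0.0, 1.0, 5.7, 10.1, 24.9, 31.5, 43.9, 27.2, 16.9, 10.5, 0.0 cfs.
ΣQ_DR = 171.7 cfs.
With Δt = 1 h = 3600 s, V = ΣQ_DR · Δt = 171.7 × 3600 = 6.18 × 10^5 ft³.

V ≈ 6.18 × 10^5 ft³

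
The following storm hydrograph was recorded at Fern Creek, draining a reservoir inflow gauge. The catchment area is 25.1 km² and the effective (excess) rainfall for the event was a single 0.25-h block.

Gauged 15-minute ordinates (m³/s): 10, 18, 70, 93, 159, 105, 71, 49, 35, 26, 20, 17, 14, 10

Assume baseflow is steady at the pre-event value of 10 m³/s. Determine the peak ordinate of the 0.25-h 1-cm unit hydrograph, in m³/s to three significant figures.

Direct runoff: 0.0, 8.0, 60.0, 83.0, 149.0, 95.0, 61.0, 39.0, 25.0, 16.0, 10.0, 7.0, 4.0, 0.0 m³/s; ΣQ_DR = 557.0 m³/s, peak = 149.0 m³/s.
Runoff depth d = ΣQ_DR·Δt / A = 557.0 × 900 / (25.1 km²) = 19.97 mm.
The 1-cm UH is the DRH scaled by (10 mm)/d, so U_p = 149.0 × 10/19.97 = 74.6 m³/s.

U_p ≈ 74.6 m³/s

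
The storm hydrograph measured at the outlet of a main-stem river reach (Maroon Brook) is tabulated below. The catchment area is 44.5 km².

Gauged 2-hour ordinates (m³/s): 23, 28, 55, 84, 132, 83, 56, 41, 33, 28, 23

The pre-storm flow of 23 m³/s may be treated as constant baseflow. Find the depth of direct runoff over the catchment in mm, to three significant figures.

d ≈ 53.9 mm

Direct runoff: 0.0, 5.0, 32.0, 61.0, 109.0, 60.0, 33.0, 18.0, 10.0, 5.0, 0.0 m³/s; ΣQ_DR = 333.0 m³/s.
V = ΣQ_DR · Δt = 333.0 × 7200 s = 2.398 × 10^6 m³.
Over A = 44.5 km², depth = V / A = 53.9 mm.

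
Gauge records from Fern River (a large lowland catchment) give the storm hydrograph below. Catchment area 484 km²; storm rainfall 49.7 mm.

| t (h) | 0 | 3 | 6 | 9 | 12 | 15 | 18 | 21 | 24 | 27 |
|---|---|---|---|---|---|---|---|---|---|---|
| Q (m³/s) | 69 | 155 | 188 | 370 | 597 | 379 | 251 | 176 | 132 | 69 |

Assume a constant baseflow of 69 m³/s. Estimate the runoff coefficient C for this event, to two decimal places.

C ≈ 0.76

ΣQ_DR = 1696 m³/s; V = ΣQ_DR·Δt = 1.832 × 10^7 m³.
Runoff depth d = V / A = 37.84 mm.
C = d / P = 37.84 / 49.7 = 0.76.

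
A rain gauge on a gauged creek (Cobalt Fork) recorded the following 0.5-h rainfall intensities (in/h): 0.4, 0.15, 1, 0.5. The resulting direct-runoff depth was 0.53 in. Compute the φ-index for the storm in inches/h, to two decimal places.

Only the 3 blocks with intensity above φ contribute runoff: 0.4, 1, 0.5 in/h.
Σ(I−φ)·Δt = d  ⇒  (0.4+1+0.5 − 3φ)·0.5 = 0.53
φ = (1.900 − 0.53/0.5) / 3 = 0.28 in/h.

φ ≈ 0.28 in/h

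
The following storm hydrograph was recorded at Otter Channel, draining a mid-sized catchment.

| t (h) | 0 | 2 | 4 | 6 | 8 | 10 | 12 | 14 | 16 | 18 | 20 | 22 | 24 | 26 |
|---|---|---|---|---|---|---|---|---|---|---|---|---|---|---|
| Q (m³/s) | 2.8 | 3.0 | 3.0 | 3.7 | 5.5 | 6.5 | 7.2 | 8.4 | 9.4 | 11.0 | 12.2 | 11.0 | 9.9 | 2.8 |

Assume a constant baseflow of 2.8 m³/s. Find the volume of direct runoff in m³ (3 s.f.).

Direct-runoff ordinates (Q − Q_b): 0.0, 0.2, 0.2, 0.9, 2.7, 3.7, 4.4, 5.6, 6.6, 8.2, 9.4, 8.2, 7.1, 0.0 m³/s.
ΣQ_DR = 57.20 m³/s.
With Δt = 2 h = 7200 s, V = ΣQ_DR · Δt = 57.20 × 7200 = 4.12 × 10^5 m³.

V ≈ 4.12 × 10^5 m³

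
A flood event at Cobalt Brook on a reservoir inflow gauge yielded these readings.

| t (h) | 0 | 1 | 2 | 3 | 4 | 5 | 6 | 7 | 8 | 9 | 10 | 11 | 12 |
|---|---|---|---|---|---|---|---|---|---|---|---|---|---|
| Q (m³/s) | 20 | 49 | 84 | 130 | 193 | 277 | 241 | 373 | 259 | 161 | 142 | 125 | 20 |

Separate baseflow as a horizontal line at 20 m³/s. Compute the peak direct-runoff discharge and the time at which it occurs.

Subtracting baseflow gives direct-runoff ordinates: 0.0, 29.0, 64.0, 110.0, 173.0, 257.0, 221.0, 353.0, 239.0, 141.0, 122.0, 105.0, 0.0 m³/s.
The maximum is 353.0 m³/s, occurring at the reading for t = 7 h.

Q_p = 353.0 m³/s at t = 7 h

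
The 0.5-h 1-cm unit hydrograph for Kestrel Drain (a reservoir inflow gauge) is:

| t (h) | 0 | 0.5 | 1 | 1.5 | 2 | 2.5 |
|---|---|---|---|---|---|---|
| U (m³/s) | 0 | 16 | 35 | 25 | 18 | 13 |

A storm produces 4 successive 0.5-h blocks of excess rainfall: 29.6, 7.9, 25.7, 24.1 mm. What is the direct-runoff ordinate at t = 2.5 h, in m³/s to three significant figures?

By discrete convolution, Q_j = Σ (P_i / 10 mm) · U_{j−i}.
At t = 2.5 h (j=5): Q = (29.6/10)·13 + (7.9/10)·18 + (25.7/10)·25 + (24.1/10)·35 = 201 m³/s.

Q ≈ 201 m³/s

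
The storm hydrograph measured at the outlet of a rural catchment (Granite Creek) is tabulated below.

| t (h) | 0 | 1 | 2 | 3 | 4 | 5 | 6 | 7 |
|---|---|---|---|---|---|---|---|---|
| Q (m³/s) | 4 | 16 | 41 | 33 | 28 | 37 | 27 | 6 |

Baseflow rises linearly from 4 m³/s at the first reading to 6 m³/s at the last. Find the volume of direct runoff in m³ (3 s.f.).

V ≈ 5.47 × 10^5 m³

Direct-runoff ordinates (Q − Q_b): 0.00, 11.71, 36.43, 28.14, 22.86, 31.57, 21.29, 0.00 m³/s.
ΣQ_DR = 152.0 m³/s.
With Δt = 1 h = 3600 s, V = ΣQ_DR · Δt = 152.0 × 3600 = 5.47 × 10^5 m³.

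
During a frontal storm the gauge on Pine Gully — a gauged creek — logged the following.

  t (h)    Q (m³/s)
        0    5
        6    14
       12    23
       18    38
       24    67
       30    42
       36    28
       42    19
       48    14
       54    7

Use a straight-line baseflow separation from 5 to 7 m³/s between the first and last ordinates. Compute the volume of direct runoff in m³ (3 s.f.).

V ≈ 4.26 × 10^6 m³

Direct-runoff ordinates (Q − Q_b): 0.00, 8.78, 17.56, 32.33, 61.11, 35.89, 21.67, 12.44, 7.22, 0.00 m³/s.
ΣQ_DR = 197.0 m³/s.
With Δt = 6 h = 21600 s, V = ΣQ_DR · Δt = 197.0 × 21600 = 4.26 × 10^6 m³.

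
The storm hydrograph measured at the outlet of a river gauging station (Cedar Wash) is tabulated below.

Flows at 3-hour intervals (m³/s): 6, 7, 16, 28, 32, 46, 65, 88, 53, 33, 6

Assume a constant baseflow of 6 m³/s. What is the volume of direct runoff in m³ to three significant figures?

Direct-runoff ordinates (Q − Q_b): 0.0, 1.0, 10.0, 22.0, 26.0, 40.0, 59.0, 82.0, 47.0, 27.0, 0.0 m³/s.
ΣQ_DR = 314.0 m³/s.
With Δt = 3 h = 10800 s, V = ΣQ_DR · Δt = 314.0 × 10800 = 3.39 × 10^6 m³.

V ≈ 3.39 × 10^6 m³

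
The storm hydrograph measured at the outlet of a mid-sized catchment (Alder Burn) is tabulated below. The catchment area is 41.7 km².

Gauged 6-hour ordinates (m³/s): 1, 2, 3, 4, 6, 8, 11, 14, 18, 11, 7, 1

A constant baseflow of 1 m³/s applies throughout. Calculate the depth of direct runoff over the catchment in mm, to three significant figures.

Direct runoff: 0.0, 1.0, 2.0, 3.0, 5.0, 7.0, 10.0, 13.0, 17.0, 10.0, 6.0, 0.0 m³/s; ΣQ_DR = 74.00 m³/s.
V = ΣQ_DR · Δt = 74.00 × 21600 s = 1.598 × 10^6 m³.
Over A = 41.7 km², depth = V / A = 38.3 mm.

d ≈ 38.3 mm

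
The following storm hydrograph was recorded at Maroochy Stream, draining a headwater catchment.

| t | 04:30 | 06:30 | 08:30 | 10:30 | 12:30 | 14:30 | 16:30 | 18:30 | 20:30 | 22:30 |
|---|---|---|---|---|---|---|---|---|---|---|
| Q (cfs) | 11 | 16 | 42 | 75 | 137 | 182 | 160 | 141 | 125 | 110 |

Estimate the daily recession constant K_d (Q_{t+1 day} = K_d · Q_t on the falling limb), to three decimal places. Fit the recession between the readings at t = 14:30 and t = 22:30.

Between t = 14:30 and t = 22:30 the flow falls from 182 to 110 cfs over 4×2 h = 8 h.
Per-interval ratio K = (110/182)^(1/4) = 0.8817; K_d = K^(24/2) = 0.221.

K_d ≈ 0.221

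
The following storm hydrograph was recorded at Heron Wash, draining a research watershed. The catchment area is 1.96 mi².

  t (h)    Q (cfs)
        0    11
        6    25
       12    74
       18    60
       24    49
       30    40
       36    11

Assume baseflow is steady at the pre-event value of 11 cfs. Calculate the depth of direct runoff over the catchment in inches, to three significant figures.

d ≈ 0.916 in

Direct runoff: 0.0, 14.0, 63.0, 49.0, 38.0, 29.0, 0.0 cfs; ΣQ_DR = 193.0 cfs.
V = ΣQ_DR · Δt = 193.0 × 21600 s = 4.169 × 10^6 ft³.
Over A = 1.96 mi², depth = V / A = 0.916 in.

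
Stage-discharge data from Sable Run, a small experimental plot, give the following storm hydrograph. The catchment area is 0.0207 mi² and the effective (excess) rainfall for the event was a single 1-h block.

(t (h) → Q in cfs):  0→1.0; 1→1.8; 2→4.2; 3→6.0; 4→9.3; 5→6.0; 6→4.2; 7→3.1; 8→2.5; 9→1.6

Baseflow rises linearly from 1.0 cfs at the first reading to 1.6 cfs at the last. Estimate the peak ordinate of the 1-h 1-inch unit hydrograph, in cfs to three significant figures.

U_p ≈ 4.02 cfs

Direct runoff: 0.00, 0.73, 3.07, 4.80, 8.03, 4.67, 2.80, 1.63, 0.97, 0.00 cfs; ΣQ_DR = 26.70 cfs, peak = 8.03 cfs.
Runoff depth d = ΣQ_DR·Δt / A = 26.70 × 3600 / (0.0207 mi²) = 1.999 in.
The 1-inch UH is the DRH scaled by (1 in)/d, so U_p = 8.03 × 1/1.999 = 4.02 cfs.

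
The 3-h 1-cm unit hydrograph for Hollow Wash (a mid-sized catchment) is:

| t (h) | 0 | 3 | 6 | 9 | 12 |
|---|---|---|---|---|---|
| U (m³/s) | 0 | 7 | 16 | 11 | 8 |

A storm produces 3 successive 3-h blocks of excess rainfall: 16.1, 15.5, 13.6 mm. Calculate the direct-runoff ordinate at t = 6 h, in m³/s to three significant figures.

Q ≈ 36.6 m³/s

By discrete convolution, Q_j = Σ (P_i / 10 mm) · U_{j−i}.
At t = 6 h (j=2): Q = (16.1/10)·16 + (15.5/10)·7 + (13.6/10)·0 = 36.6 m³/s.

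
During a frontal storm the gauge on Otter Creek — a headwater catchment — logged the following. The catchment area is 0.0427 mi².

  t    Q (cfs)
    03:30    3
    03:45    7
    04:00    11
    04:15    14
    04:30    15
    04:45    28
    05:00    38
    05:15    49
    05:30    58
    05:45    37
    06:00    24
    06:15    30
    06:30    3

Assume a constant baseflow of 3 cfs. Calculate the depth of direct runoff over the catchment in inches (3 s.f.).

Direct runoff: 0.0, 4.0, 8.0, 11.0, 12.0, 25.0, 35.0, 46.0, 55.0, 34.0, 21.0, 27.0, 0.0 cfs; ΣQ_DR = 278.0 cfs.
V = ΣQ_DR · Δt = 278.0 × 900 s = 2.502 × 10^5 ft³.
Over A = 0.0427 mi², depth = V / A = 2.52 in.

d ≈ 2.52 in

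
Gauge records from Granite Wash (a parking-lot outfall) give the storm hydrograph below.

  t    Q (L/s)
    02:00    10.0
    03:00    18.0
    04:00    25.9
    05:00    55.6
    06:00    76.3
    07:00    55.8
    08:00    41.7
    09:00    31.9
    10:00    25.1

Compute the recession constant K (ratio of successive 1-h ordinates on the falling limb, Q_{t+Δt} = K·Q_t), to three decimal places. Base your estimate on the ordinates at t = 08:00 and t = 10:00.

Using the recession-limb readings at t = 08:00 and t = 10:00: Q falls from 41.7 to 25.1 L/s over 2 intervals.
K = (Q₂/Q₁)^(1/2) = (25.1/41.7)^(1/2) = 0.776.

K ≈ 0.776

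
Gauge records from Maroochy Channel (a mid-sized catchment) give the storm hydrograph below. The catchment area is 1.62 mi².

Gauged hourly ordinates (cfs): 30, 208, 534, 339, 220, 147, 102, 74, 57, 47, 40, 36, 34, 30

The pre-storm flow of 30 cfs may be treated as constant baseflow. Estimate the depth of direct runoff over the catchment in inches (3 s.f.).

d ≈ 1.41 in

Direct runoff: 0.0, 178.0, 504.0, 309.0, 190.0, 117.0, 72.0, 44.0, 27.0, 17.0, 10.0, 6.0, 4.0, 0.0 cfs; ΣQ_DR = 1478 cfs.
V = ΣQ_DR · Δt = 1478 × 3600 s = 5.321 × 10^6 ft³.
Over A = 1.62 mi², depth = V / A = 1.41 in.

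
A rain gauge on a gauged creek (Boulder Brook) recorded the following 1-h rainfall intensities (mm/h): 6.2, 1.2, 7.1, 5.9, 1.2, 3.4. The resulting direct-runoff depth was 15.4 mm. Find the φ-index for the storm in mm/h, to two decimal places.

φ ≈ 1.80 mm/h

Only the 4 blocks with intensity above φ contribute runoff: 6.2, 7.1, 5.9, 3.4 mm/h.
Σ(I−φ)·Δt = d  ⇒  (6.2+7.1+5.9+3.4 − 4φ)·1 = 15.4
φ = (22.60 − 15.4/1) / 4 = 1.80 mm/h.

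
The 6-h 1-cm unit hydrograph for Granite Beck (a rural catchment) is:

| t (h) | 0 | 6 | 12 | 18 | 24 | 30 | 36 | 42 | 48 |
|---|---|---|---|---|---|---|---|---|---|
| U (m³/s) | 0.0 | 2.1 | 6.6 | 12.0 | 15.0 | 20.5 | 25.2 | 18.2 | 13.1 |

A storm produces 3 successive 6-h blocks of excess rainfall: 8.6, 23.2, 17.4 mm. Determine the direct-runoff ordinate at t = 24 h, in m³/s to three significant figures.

By discrete convolution, Q_j = Σ (P_i / 10 mm) · U_{j−i}.
At t = 24 h (j=4): Q = (8.6/10)·15.0 + (23.2/10)·12.0 + (17.4/10)·6.6 = 52.2 m³/s.

Q ≈ 52.2 m³/s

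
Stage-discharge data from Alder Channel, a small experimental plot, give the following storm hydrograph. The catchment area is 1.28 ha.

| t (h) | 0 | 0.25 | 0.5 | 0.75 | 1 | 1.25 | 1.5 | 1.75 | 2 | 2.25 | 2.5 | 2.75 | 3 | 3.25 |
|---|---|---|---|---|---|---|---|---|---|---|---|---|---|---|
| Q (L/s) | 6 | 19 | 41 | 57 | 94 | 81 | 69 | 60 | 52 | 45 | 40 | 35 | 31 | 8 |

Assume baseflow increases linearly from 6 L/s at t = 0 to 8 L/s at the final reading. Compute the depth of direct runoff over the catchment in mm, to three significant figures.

d ≈ 38.0 mm

Direct runoff: 0.00, 12.85, 34.69, 50.54, 87.38, 74.23, 62.08, 52.92, 44.77, 37.62, 32.46, 27.31, 23.15, 0.00 L/s; ΣQ_DR = 540.0 L/s.
V = ΣQ_DR · Δt = 540.0 × 900 s = 4.860 × 10^5 L.
Over A = 1.28 ha, depth = V / A = 38.0 mm.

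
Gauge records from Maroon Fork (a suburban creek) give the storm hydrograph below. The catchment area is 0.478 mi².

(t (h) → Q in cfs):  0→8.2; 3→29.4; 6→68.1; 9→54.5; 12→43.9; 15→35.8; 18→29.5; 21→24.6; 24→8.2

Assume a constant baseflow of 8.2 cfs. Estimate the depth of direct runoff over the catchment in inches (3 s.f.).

d ≈ 2.22 in

Direct runoff: 0.0, 21.2, 59.9, 46.3, 35.7, 27.6, 21.3, 16.4, 0.0 cfs; ΣQ_DR = 228.4 cfs.
V = ΣQ_DR · Δt = 228.4 × 10800 s = 2.467 × 10^6 ft³.
Over A = 0.478 mi², depth = V / A = 2.22 in.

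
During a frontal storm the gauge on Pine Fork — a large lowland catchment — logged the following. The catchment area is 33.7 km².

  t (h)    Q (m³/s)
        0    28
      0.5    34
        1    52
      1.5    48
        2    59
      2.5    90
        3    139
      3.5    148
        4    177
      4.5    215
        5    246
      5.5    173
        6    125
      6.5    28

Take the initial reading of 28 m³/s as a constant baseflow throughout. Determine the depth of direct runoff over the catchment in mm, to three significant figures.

Direct runoff: 0.0, 6.0, 24.0, 20.0, 31.0, 62.0, 111.0, 120.0, 149.0, 187.0, 218.0, 145.0, 97.0, 0.0 m³/s; ΣQ_DR = 1170 m³/s.
V = ΣQ_DR · Δt = 1170 × 1800 s = 2.106 × 10^6 m³.
Over A = 33.7 km², depth = V / A = 62.5 mm.

d ≈ 62.5 mm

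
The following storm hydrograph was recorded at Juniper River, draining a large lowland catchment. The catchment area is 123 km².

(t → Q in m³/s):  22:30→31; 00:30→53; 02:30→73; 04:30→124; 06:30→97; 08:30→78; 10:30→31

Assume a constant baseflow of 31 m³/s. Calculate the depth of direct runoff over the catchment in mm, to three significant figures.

d ≈ 15.8 mm

Direct runoff: 0.0, 22.0, 42.0, 93.0, 66.0, 47.0, 0.0 m³/s; ΣQ_DR = 270.0 m³/s.
V = ΣQ_DR · Δt = 270.0 × 7200 s = 1.944 × 10^6 m³.
Over A = 123 km², depth = V / A = 15.8 mm.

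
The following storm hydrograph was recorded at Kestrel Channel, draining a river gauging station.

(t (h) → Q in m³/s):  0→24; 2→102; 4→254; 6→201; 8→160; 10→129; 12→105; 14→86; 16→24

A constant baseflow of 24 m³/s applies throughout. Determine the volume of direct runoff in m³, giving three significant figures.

V ≈ 6.26 × 10^6 m³

Direct-runoff ordinates (Q − Q_b): 0.0, 78.0, 230.0, 177.0, 136.0, 105.0, 81.0, 62.0, 0.0 m³/s.
ΣQ_DR = 869.0 m³/s.
With Δt = 2 h = 7200 s, V = ΣQ_DR · Δt = 869.0 × 7200 = 6.26 × 10^6 m³.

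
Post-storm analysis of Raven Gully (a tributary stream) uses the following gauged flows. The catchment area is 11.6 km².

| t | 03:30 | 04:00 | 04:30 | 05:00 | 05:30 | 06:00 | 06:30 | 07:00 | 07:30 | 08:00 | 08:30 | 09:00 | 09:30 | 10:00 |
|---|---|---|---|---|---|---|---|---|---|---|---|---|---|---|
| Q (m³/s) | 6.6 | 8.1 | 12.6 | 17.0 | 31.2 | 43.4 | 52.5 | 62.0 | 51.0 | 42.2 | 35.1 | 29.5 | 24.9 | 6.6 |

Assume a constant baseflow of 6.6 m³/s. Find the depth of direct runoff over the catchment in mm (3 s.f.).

Direct runoff: 0.0, 1.5, 6.0, 10.4, 24.6, 36.8, 45.9, 55.4, 44.4, 35.6, 28.5, 22.9, 18.3, 0.0 m³/s; ΣQ_DR = 330.3 m³/s.
V = ΣQ_DR · Δt = 330.3 × 1800 s = 5.945 × 10^5 m³.
Over A = 11.6 km², depth = V / A = 51.3 mm.

d ≈ 51.3 mm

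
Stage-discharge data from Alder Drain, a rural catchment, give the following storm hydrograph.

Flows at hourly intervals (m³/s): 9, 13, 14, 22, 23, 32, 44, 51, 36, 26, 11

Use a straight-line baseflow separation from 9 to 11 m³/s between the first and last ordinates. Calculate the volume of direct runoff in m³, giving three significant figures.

V ≈ 6.16 × 10^5 m³

Direct-runoff ordinates (Q − Q_b): 0.00, 3.80, 4.60, 12.40, 13.20, 22.00, 33.80, 40.60, 25.40, 15.20, 0.00 m³/s.
ΣQ_DR = 171.0 m³/s.
With Δt = 1 h = 3600 s, V = ΣQ_DR · Δt = 171.0 × 3600 = 6.16 × 10^5 m³.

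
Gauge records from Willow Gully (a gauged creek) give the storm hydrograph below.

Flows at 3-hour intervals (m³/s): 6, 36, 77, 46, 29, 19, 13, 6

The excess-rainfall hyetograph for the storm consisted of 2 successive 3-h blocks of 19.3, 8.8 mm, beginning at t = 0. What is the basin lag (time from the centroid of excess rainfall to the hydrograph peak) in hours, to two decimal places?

t_L ≈ 3.56 h

Centroid of excess rainfall: t_c = Σ P_i·t̄_i / ΣP_i = 2.4395 h (block centres at 1.5, 4.5 h).
Hydrograph peak occurs at t = 6 h, so basin lag t_L = 6 − 2.4395 = 3.56 h.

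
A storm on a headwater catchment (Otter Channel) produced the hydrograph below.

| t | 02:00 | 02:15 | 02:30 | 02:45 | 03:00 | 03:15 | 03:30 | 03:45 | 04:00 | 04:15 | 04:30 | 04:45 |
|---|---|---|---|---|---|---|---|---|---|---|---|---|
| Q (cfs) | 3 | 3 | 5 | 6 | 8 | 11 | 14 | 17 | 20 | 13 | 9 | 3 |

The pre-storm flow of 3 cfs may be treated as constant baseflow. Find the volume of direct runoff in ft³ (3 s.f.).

V ≈ 68400 ft³

Direct-runoff ordinates (Q − Q_b): 0.0, 0.0, 2.0, 3.0, 5.0, 8.0, 11.0, 14.0, 17.0, 10.0, 6.0, 0.0 cfs.
ΣQ_DR = 76.00 cfs.
With Δt = 0.25 h = 900 s, V = ΣQ_DR · Δt = 76.00 × 900 = 68400 ft³.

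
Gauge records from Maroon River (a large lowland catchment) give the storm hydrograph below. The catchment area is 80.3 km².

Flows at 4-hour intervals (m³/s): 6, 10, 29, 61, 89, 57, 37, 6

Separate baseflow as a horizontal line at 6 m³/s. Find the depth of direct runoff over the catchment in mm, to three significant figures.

Direct runoff: 0.0, 4.0, 23.0, 55.0, 83.0, 51.0, 31.0, 0.0 m³/s; ΣQ_DR = 247.0 m³/s.
V = ΣQ_DR · Δt = 247.0 × 14400 s = 3.557 × 10^6 m³.
Over A = 80.3 km², depth = V / A = 44.3 mm.

d ≈ 44.3 mm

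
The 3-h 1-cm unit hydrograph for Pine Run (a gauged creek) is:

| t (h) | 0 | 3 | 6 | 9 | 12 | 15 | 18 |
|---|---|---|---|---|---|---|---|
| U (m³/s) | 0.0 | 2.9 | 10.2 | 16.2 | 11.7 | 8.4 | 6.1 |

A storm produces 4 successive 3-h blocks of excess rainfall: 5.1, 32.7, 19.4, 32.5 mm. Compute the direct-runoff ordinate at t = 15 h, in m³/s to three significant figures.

Q ≈ 107 m³/s

By discrete convolution, Q_j = Σ (P_i / 10 mm) · U_{j−i}.
At t = 15 h (j=5): Q = (5.1/10)·8.4 + (32.7/10)·11.7 + (19.4/10)·16.2 + (32.5/10)·10.2 = 107 m³/s.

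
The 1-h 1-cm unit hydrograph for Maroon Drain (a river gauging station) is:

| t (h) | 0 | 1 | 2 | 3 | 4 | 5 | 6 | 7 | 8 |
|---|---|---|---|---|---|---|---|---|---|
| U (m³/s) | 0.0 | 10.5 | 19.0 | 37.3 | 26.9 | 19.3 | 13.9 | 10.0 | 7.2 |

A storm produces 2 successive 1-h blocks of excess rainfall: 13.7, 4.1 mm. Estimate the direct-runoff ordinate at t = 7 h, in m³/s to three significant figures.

Q ≈ 19.4 m³/s

By discrete convolution, Q_j = Σ (P_i / 10 mm) · U_{j−i}.
At t = 7 h (j=7): Q = (13.7/10)·10.0 + (4.1/10)·13.9 = 19.4 m³/s.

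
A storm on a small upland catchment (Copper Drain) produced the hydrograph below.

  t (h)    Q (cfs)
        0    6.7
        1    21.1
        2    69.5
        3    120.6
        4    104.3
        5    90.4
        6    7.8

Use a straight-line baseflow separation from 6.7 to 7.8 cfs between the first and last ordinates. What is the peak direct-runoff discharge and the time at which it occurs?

Subtracting baseflow gives direct-runoff ordinates: 0.00, 14.22, 62.43, 113.35, 96.87, 82.78, 0.00 cfs.
The maximum is 113.35 cfs, occurring at the reading for t = 3 h.

Q_p = 113.35 cfs at t = 3 h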